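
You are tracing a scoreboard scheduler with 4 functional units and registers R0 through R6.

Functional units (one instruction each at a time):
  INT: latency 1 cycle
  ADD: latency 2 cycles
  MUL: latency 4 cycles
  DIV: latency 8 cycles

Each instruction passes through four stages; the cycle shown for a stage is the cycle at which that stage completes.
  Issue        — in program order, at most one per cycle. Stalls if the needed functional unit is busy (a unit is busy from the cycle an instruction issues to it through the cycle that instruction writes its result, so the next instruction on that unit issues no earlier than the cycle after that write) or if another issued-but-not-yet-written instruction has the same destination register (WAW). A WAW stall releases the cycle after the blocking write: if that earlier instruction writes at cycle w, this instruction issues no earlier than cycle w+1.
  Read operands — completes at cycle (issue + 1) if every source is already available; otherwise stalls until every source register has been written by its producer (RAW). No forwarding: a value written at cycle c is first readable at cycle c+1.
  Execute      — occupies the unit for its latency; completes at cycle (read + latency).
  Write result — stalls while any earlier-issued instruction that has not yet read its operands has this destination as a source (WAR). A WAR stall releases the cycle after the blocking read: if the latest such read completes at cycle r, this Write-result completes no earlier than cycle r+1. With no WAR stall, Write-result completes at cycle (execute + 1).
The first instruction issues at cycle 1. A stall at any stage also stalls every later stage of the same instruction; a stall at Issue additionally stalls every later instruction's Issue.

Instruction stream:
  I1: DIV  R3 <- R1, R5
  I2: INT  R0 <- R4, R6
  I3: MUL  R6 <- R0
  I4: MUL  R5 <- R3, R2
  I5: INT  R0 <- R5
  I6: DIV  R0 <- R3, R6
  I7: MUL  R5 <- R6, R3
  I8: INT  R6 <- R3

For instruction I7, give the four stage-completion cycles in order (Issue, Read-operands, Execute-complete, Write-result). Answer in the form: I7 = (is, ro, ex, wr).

c1: I1 dispatched to DIV
c2: I1 operands ready | I2 dispatched to INT
c3: I2 operands ready | I3 dispatched to MUL
c4: I2 complete
c5: R0←I2
c6: I3 operands ready
c10: I1 complete | I3 complete
c11: R3←I1 | R6←I3
c12: I4 dispatched to MUL
c13: I4 operands ready | I5 dispatched to INT
c17: I4 complete
c18: R5←I4
c19: I5 operands ready
c20: I5 complete
c21: R0←I5
c22: I6 dispatched to DIV
c23: I6 operands ready | I7 dispatched to MUL
c24: I7 operands ready | I8 dispatched to INT
c25: I8 operands ready
c26: I8 complete
c27: R6←I8
c28: I7 complete
c29: R5←I7
c31: I6 complete
c32: R0←I6

I7 = (23, 24, 28, 29)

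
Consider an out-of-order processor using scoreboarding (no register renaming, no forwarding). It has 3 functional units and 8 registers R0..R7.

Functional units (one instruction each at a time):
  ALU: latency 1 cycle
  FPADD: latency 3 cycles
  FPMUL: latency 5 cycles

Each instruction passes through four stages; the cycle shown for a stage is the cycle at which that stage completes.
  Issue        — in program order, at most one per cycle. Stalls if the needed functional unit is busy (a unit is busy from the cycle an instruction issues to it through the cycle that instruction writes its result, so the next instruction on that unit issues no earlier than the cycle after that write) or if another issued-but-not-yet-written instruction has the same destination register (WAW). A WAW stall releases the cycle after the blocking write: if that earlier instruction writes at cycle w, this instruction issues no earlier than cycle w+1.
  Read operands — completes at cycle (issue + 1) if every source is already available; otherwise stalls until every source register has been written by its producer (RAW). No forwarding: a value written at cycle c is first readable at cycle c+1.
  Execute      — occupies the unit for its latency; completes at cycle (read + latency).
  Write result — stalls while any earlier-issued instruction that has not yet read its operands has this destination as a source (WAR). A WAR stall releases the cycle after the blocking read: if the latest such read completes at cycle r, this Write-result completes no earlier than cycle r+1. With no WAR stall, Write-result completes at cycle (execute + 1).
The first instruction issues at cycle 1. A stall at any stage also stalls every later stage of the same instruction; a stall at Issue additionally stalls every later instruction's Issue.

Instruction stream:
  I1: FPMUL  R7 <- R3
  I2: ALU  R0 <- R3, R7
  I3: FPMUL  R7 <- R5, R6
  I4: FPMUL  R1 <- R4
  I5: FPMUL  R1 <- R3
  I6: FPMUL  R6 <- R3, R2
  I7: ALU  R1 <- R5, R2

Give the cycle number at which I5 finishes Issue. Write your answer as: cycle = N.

cycle = 25

cycle 1: I1 issues→FPMUL
cycle 2: I1 reads; I2 issues→ALU
cycle 7: I1 exec-done
cycle 8: I1 writes R7
cycle 9: I2 reads; I3 issues→FPMUL
cycle 10: I2 exec-done; I3 reads
cycle 11: I2 writes R0
cycle 15: I3 exec-done
cycle 16: I3 writes R7
cycle 17: I4 issues→FPMUL
cycle 18: I4 reads
cycle 23: I4 exec-done
cycle 24: I4 writes R1
cycle 25: I5 issues→FPMUL
cycle 26: I5 reads
cycle 31: I5 exec-done
cycle 32: I5 writes R1
cycle 33: I6 issues→FPMUL
cycle 34: I6 reads; I7 issues→ALU
cycle 35: I7 reads
cycle 36: I7 exec-done
cycle 37: I7 writes R1
cycle 39: I6 exec-done
cycle 40: I6 writes R6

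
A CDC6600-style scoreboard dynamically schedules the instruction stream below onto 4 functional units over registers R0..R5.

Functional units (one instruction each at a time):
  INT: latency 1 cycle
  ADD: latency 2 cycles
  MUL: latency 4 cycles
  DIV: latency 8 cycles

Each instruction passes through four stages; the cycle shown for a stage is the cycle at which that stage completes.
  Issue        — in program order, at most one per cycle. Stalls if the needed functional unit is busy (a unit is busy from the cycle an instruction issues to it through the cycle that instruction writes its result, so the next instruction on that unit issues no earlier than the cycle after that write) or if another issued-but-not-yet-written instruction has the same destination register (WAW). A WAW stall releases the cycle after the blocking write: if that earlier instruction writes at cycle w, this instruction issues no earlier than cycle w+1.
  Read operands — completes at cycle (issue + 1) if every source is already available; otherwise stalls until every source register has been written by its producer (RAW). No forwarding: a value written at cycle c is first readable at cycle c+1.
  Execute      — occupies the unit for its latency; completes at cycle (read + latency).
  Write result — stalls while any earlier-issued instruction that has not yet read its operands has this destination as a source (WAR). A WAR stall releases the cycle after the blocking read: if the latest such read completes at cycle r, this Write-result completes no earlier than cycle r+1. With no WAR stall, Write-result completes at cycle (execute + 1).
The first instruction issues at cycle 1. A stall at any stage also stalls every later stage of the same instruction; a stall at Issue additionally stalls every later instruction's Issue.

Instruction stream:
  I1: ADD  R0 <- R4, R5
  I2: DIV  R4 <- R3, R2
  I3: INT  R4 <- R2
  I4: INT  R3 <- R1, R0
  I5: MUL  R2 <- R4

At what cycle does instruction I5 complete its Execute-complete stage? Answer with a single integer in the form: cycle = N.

1) issue 1, read 2, done 4, write 5
2) issue 2, read 3, done 11, write 12
3) issue 13, read 14, done 15, write 16  <WAW R4: wait I2 write@12>
4) issue 17, read 18, done 19, write 20  <struct: INT busy until I3 writes@16>
5) issue 18, read 19, done 23, write 24

cycle = 23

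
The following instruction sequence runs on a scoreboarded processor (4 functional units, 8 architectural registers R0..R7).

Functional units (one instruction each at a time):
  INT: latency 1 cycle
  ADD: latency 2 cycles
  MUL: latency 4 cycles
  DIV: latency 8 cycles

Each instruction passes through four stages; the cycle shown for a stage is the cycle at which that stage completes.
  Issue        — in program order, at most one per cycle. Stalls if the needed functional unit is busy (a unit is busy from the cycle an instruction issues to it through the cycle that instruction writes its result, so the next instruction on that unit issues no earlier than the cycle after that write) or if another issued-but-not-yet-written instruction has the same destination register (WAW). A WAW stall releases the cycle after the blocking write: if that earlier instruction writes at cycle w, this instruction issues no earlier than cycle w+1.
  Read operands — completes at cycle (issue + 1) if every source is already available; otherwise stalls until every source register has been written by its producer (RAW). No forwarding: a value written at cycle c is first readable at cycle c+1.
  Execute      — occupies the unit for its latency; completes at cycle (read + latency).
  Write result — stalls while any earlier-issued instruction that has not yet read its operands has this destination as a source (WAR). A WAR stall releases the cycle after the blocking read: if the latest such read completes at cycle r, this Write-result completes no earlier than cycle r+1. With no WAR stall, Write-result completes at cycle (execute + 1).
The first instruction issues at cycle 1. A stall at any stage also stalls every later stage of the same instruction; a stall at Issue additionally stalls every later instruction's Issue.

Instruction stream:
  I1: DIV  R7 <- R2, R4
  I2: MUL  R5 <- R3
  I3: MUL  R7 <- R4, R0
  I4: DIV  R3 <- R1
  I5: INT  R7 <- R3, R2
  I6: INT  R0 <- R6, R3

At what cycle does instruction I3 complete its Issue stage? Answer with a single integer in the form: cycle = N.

cycle = 12

  I1 | 1 | 2 | 10 | 11
  I2 | 2 | 3 | 7 | 8
  I3 | 12 | 13 | 17 | 18   WAW R7: wait I1 write@11
  I4 | 13 | 14 | 22 | 23
  I5 | 19 | 24 | 25 | 26   WAW R7: wait I3 write@18 · RAW R3: wait I4 write@23
  I6 | 27 | 28 | 29 | 30   struct: INT busy until I5 writes@26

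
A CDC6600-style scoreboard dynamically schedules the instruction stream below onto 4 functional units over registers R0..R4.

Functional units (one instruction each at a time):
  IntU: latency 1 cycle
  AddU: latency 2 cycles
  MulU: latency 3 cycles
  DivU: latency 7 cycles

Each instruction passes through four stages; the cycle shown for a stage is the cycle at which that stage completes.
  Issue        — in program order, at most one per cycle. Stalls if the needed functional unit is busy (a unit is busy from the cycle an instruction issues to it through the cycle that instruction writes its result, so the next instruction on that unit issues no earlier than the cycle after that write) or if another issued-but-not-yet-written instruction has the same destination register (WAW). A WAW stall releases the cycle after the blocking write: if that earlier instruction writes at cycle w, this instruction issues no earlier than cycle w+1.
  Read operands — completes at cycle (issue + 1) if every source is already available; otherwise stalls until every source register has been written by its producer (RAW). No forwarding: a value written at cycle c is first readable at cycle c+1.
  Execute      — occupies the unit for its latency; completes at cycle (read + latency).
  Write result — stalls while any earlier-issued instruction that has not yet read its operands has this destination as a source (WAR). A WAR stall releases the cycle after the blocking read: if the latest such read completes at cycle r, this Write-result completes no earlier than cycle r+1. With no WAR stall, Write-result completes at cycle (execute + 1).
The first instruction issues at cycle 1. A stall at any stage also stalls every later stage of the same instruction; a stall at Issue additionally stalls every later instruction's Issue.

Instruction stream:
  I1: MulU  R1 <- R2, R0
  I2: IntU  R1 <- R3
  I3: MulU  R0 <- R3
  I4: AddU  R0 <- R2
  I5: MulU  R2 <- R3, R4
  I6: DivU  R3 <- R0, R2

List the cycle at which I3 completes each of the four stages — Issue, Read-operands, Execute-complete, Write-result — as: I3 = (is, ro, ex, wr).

  I1 | 1 | 2 | 5 | 6
  I2 | 7 | 8 | 9 | 10   WAW R1: wait I1 write@6
  I3 | 8 | 9 | 12 | 13
  I4 | 14 | 15 | 17 | 18   WAW R0: wait I3 write@13
  I5 | 15 | 16 | 19 | 20
  I6 | 16 | 21 | 28 | 29   RAW R2: wait I5 write@20

I3 = (8, 9, 12, 13)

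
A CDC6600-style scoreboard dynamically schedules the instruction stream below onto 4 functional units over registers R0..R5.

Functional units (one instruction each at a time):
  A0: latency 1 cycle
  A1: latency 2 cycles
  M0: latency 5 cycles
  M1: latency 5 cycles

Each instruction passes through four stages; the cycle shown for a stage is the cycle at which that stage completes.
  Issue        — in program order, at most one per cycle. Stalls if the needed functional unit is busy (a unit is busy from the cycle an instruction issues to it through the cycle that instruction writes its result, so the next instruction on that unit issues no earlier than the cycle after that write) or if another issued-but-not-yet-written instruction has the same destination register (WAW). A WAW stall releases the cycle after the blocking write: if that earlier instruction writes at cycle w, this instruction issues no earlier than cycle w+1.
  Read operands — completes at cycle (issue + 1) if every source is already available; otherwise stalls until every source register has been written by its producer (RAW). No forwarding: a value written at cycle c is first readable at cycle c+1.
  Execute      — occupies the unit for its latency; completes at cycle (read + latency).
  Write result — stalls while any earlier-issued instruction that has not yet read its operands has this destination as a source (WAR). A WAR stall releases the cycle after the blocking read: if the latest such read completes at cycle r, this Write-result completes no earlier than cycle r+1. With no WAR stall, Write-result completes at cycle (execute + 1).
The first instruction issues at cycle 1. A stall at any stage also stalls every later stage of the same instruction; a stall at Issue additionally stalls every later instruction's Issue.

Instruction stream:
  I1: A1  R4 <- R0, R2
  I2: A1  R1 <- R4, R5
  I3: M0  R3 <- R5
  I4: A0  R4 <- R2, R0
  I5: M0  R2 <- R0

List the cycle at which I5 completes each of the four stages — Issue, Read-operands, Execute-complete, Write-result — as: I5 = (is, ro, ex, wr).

I5 = (15, 16, 21, 22)

1) issue 1, read 2, done 4, write 5
2) issue 6, read 7, done 9, write 10  <struct: A1 busy until I1 writes@5>
3) issue 7, read 8, done 13, write 14
4) issue 8, read 9, done 10, write 11
5) issue 15, read 16, done 21, write 22  <struct: M0 busy until I3 writes@14>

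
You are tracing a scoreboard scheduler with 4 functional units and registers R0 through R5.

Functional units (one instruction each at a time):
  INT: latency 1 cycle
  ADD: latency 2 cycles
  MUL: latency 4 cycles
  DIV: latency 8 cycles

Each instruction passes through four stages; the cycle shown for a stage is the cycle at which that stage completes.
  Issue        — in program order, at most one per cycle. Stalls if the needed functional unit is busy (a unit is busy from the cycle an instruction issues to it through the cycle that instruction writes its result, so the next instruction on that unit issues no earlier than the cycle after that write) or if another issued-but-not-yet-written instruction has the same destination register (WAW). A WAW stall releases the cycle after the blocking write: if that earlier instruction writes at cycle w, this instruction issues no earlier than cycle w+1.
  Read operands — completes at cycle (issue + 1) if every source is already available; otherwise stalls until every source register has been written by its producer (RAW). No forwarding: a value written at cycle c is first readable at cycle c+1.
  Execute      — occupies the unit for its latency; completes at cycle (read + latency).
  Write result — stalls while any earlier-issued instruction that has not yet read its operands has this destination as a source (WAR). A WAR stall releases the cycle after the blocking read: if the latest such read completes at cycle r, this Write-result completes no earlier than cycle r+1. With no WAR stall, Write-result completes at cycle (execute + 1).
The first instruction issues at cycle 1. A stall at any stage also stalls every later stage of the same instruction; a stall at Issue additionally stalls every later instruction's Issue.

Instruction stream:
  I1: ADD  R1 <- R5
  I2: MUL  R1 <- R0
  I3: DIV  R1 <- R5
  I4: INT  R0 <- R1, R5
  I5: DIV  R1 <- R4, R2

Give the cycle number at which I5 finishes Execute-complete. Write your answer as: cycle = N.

cycle = 33

1) issue 1, read 2, done 4, write 5
2) issue 6, read 7, done 11, write 12  <WAW R1: wait I1 write@5>
3) issue 13, read 14, done 22, write 23  <WAW R1: wait I2 write@12>
4) issue 14, read 24, done 25, write 26  <RAW R1: wait I3 write@23>
5) issue 24, read 25, done 33, write 34  <struct: DIV busy until I3 writes@23>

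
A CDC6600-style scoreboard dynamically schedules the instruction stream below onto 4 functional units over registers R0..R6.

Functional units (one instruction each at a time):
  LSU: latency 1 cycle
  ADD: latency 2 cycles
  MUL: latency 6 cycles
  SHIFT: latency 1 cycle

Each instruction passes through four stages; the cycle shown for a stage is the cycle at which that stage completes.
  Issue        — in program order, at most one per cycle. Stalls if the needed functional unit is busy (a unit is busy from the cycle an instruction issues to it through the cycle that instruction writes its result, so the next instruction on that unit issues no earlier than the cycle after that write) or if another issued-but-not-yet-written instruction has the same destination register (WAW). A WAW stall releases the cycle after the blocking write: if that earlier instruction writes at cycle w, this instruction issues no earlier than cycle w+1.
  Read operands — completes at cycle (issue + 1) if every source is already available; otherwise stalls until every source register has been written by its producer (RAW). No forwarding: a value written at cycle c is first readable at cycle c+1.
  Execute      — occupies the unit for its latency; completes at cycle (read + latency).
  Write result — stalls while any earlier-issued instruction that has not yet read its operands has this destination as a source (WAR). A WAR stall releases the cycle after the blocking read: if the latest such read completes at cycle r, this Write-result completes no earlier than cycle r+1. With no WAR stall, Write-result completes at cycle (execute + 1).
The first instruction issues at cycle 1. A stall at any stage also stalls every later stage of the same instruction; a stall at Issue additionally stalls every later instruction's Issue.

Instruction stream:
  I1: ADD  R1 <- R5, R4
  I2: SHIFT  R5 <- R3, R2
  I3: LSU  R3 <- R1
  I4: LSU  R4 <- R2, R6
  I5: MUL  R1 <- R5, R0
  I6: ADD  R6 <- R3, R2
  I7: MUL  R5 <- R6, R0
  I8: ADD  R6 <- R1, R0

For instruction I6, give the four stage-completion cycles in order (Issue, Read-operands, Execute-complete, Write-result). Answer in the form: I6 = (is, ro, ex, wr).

I6 = (11, 12, 14, 15)

I1 -> (1, 2, 4, 5)
I2 -> (2, 3, 4, 5)
I3 -> (3, 6, 7, 8)  // RAW R1: wait I1 write@5
I4 -> (9, 10, 11, 12)  // struct: LSU busy until I3 writes@8
I5 -> (10, 11, 17, 18)
I6 -> (11, 12, 14, 15)
I7 -> (19, 20, 26, 27)  // struct: MUL busy until I5 writes@18
I8 -> (20, 21, 23, 24)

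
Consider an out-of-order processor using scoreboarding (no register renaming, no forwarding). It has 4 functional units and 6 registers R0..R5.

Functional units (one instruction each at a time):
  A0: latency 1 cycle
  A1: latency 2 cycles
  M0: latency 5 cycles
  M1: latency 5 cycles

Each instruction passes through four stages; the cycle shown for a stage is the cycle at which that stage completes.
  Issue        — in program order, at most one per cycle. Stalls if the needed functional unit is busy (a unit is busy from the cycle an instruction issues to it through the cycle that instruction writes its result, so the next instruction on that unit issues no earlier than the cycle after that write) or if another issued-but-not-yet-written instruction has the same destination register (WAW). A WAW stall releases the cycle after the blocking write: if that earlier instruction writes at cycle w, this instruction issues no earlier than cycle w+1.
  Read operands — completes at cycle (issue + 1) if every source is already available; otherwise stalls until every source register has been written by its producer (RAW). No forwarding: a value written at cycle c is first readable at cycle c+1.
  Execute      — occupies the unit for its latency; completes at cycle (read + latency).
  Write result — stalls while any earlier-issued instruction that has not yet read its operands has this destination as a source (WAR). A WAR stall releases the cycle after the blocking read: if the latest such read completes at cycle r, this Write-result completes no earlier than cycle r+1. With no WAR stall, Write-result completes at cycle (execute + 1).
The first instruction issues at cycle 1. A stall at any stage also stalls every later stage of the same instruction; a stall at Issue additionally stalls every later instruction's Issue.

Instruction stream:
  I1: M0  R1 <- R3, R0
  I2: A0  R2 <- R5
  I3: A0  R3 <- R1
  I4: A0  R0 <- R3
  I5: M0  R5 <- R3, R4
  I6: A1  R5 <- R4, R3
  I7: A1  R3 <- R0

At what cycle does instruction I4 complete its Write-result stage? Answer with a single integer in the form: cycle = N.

  I1 | 1 | 2 | 7 | 8
  I2 | 2 | 3 | 4 | 5
  I3 | 6 | 9 | 10 | 11   struct: A0 busy until I2 writes@5 · RAW R1: wait I1 write@8
  I4 | 12 | 13 | 14 | 15   struct: A0 busy until I3 writes@11
  I5 | 13 | 14 | 19 | 20
  I6 | 21 | 22 | 24 | 25   WAW R5: wait I5 write@20
  I7 | 26 | 27 | 29 | 30   struct: A1 busy until I6 writes@25

cycle = 15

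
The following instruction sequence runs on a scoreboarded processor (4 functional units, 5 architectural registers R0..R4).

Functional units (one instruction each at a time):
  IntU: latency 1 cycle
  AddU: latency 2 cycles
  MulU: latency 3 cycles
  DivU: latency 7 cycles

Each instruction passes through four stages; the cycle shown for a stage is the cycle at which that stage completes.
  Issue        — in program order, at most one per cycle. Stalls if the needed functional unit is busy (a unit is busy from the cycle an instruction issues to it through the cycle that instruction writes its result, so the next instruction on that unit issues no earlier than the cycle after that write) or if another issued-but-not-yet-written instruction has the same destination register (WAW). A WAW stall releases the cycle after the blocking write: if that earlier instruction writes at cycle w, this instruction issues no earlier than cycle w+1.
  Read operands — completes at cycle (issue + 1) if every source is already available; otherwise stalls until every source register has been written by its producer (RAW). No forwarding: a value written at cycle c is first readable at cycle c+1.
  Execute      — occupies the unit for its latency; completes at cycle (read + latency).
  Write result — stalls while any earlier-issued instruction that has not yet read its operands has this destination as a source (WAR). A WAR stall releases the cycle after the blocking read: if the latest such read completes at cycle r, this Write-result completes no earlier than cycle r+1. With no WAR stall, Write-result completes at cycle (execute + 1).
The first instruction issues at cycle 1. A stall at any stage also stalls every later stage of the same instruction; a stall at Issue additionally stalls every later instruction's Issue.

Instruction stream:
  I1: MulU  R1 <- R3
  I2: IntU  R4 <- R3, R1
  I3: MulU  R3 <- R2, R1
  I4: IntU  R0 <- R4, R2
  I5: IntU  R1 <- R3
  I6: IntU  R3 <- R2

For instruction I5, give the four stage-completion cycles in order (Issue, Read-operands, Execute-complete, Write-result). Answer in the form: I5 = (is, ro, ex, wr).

I5 = (14, 15, 16, 17)

t=1  issue I1 (MulU)
t=2  I1 read-ops; issue I2 (IntU)
t=5  I1 finished on MulU
t=6  I1→R1
t=7  I2 read-ops; issue I3 (MulU)
t=8  I2 finished on IntU; I3 read-ops
t=9  I2→R4
t=10  issue I4 (IntU)
t=11  I3 finished on MulU; I4 read-ops
t=12  I3→R3; I4 finished on IntU
t=13  I4→R0
t=14  issue I5 (IntU)
t=15  I5 read-ops
t=16  I5 finished on IntU
t=17  I5→R1
t=18  issue I6 (IntU)
t=19  I6 read-ops
t=20  I6 finished on IntU
t=21  I6→R3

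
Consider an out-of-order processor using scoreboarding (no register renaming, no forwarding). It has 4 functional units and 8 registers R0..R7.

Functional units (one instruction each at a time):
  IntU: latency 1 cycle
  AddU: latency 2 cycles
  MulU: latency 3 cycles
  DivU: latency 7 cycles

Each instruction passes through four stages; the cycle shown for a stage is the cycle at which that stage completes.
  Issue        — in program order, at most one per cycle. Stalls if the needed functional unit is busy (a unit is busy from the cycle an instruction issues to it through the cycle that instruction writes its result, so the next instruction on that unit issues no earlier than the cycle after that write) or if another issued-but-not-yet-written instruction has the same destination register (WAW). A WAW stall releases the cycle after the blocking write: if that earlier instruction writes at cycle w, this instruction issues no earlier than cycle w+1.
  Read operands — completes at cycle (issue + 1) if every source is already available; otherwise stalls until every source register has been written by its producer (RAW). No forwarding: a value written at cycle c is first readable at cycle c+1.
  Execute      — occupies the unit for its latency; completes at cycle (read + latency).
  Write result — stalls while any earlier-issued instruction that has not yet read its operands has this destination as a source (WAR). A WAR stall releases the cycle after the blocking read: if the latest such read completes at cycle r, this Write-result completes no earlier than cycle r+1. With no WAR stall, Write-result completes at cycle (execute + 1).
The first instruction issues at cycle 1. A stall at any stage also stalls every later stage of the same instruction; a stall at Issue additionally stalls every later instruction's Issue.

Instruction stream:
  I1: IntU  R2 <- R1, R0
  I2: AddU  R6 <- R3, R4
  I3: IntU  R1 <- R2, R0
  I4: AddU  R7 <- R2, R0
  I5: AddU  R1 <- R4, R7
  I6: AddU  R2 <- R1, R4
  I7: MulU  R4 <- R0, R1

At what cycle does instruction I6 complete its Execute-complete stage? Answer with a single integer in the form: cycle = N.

cycle = 20

t=1  I1 issues→IntU
t=2  I1 reads, I2 issues→AddU
t=3  I1 exec-done, I2 reads
t=4  I1 writes R2
t=5  I2 exec-done, I3 issues→IntU
t=6  I2 writes R6, I3 reads
t=7  I3 exec-done, I4 issues→AddU
t=8  I3 writes R1, I4 reads
t=10  I4 exec-done
t=11  I4 writes R7
t=12  I5 issues→AddU
t=13  I5 reads
t=15  I5 exec-done
t=16  I5 writes R1
t=17  I6 issues→AddU
t=18  I6 reads, I7 issues→MulU
t=19  I7 reads
t=20  I6 exec-done
t=21  I6 writes R2
t=22  I7 exec-done
t=23  I7 writes R4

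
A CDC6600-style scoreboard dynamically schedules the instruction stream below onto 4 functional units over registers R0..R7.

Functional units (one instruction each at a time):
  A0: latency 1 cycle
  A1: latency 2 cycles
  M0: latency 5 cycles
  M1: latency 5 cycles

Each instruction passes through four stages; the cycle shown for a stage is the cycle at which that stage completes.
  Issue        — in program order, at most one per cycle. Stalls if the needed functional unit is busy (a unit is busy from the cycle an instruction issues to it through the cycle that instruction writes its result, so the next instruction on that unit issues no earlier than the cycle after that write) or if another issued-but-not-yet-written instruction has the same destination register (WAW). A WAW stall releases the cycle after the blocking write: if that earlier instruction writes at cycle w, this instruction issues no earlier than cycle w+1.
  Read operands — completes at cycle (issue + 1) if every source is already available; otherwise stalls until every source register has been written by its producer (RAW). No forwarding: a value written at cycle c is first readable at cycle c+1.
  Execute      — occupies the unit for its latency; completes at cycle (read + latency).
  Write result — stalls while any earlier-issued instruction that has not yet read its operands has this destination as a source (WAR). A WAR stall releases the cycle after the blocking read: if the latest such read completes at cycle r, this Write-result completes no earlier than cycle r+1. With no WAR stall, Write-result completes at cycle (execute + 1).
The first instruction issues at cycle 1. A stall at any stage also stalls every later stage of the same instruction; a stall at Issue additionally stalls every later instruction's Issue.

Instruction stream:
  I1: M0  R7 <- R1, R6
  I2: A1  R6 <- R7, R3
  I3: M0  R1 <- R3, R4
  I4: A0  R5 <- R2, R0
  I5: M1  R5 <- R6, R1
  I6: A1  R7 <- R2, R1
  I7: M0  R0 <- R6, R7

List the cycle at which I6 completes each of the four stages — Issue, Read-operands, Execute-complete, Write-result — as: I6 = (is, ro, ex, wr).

I6 = (15, 17, 19, 20)

t=1  I1→M0
t=2  I1 RO · I2→A1
t=7  I1 EX
t=8  I1 WR R7
t=9  I2 RO · I3→M0
t=10  I3 RO · I4→A0
t=11  I2 EX · I4 RO
t=12  I2 WR R6 · I4 EX
t=13  I4 WR R5
t=14  I5→M1
t=15  I3 EX · I6→A1
t=16  I3 WR R1
t=17  I5 RO · I6 RO · I7→M0
t=19  I6 EX
t=20  I6 WR R7
t=21  I7 RO
t=22  I5 EX
t=23  I5 WR R5
t=26  I7 EX
t=27  I7 WR R0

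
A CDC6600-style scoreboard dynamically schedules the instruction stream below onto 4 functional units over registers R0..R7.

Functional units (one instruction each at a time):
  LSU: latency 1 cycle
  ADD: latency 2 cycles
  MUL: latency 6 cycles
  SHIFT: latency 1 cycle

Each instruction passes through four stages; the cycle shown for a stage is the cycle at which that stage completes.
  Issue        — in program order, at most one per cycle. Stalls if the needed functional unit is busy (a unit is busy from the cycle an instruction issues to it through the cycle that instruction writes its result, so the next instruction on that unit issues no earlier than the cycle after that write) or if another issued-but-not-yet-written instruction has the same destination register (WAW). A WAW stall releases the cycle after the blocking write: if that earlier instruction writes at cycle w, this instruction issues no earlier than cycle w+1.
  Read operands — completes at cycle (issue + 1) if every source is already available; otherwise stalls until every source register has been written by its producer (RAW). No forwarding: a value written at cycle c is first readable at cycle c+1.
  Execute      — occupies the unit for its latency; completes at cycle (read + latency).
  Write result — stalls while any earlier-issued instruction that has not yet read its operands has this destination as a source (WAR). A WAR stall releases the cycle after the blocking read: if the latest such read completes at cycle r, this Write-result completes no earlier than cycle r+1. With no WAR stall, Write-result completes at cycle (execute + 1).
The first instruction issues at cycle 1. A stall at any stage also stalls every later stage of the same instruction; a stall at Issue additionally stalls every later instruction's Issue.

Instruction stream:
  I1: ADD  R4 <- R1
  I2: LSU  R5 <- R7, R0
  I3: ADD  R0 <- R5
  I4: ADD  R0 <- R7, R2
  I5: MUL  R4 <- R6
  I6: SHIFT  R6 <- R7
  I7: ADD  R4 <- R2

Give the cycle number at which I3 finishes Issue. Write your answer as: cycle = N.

cycle = 6

I1 -> (1, 2, 4, 5)
I2 -> (2, 3, 4, 5)
I3 -> (6, 7, 9, 10)  // struct: ADD busy until I1 writes@5
I4 -> (11, 12, 14, 15)  // struct: ADD busy until I3 writes@10
I5 -> (12, 13, 19, 20)
I6 -> (13, 14, 15, 16)
I7 -> (21, 22, 24, 25)  // WAW R4: wait I5 write@20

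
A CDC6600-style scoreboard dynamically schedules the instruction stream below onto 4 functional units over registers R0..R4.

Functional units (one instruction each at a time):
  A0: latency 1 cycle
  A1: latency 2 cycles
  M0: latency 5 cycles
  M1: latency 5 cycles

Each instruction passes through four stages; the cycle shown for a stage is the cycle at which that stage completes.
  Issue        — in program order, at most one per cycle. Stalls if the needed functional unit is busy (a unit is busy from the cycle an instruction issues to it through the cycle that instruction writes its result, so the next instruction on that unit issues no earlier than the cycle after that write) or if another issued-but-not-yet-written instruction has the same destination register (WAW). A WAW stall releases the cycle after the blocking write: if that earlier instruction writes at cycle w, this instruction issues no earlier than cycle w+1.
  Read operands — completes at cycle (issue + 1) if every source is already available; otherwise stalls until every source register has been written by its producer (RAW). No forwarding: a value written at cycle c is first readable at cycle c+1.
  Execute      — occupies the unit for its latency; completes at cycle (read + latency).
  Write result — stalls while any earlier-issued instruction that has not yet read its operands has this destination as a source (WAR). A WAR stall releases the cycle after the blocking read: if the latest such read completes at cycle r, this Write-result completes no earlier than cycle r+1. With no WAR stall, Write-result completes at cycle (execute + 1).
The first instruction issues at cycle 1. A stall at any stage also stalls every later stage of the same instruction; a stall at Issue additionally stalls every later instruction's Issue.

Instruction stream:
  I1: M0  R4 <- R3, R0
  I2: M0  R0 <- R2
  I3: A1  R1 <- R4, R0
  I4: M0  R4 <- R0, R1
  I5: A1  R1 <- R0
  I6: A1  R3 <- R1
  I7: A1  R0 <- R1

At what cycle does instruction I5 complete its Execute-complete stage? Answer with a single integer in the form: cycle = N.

I1: IS=1 RO=2 EX=7 WR=8
I2: IS=9 RO=10 EX=15 WR=16  [struct: M0 busy until I1 writes@8]
I3: IS=10 RO=17 EX=19 WR=20  [RAW R0: wait I2 write@16]
I4: IS=17 RO=21 EX=26 WR=27  [struct: M0 busy until I2 writes@16; RAW R1: wait I3 write@20]
I5: IS=21 RO=22 EX=24 WR=25  [struct: A1 busy until I3 writes@20]
I6: IS=26 RO=27 EX=29 WR=30  [struct: A1 busy until I5 writes@25]
I7: IS=31 RO=32 EX=34 WR=35  [struct: A1 busy until I6 writes@30]

cycle = 24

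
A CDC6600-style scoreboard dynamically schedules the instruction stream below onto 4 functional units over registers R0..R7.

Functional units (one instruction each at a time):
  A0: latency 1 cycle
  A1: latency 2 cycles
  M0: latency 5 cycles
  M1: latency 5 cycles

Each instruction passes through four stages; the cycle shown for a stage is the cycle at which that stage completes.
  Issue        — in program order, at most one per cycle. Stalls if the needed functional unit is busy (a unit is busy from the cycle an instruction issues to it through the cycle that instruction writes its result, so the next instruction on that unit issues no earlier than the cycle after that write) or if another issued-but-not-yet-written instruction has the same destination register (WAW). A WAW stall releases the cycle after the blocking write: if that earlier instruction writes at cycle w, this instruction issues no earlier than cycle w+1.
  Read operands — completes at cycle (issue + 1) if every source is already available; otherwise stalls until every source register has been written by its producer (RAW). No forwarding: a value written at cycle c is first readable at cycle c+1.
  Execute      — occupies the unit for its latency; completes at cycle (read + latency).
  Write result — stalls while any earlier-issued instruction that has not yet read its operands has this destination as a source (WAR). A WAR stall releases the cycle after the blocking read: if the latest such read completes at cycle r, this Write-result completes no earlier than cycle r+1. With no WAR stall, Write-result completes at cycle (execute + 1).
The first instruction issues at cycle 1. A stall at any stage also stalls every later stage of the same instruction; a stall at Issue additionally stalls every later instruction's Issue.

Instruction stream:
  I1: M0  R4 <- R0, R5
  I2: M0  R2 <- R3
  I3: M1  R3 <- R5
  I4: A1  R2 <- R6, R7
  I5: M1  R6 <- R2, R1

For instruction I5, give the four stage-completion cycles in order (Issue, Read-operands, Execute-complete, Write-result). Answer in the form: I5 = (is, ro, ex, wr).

I5 = (18, 22, 27, 28)

c1: I1 issues→M0
c2: I1 reads
c7: I1 exec-done
c8: I1 writes R4
c9: I2 issues→M0
c10: I2 reads, I3 issues→M1
c11: I3 reads
c15: I2 exec-done
c16: I2 writes R2, I3 exec-done
c17: I3 writes R3, I4 issues→A1
c18: I4 reads, I5 issues→M1
c20: I4 exec-done
c21: I4 writes R2
c22: I5 reads
c27: I5 exec-done
c28: I5 writes R6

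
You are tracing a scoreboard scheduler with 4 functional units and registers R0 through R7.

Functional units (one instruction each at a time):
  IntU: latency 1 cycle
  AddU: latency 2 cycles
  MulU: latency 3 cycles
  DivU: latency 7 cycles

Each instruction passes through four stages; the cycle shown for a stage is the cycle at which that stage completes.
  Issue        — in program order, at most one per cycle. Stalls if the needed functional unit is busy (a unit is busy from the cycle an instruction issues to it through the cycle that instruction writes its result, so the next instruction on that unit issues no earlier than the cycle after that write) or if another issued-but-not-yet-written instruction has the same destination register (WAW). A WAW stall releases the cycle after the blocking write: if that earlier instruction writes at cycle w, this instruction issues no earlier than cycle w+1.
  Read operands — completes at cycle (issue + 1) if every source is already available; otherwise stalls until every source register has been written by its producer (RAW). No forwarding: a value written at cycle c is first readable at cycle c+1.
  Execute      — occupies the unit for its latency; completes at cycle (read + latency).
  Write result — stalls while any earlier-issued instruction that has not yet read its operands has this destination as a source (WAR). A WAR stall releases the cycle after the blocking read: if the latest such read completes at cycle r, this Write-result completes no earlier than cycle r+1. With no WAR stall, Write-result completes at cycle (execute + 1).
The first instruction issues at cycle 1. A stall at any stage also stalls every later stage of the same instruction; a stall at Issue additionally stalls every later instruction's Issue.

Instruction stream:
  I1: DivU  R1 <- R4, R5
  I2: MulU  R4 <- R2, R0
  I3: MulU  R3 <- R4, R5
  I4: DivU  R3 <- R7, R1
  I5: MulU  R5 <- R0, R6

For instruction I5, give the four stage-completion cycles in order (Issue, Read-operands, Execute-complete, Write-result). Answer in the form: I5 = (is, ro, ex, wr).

I5 = (15, 16, 19, 20)

1) issue 1, read 2, done 9, write 10
2) issue 2, read 3, done 6, write 7
3) issue 8, read 9, done 12, write 13  <struct: MulU busy until I2 writes@7>
4) issue 14, read 15, done 22, write 23  <WAW R3: wait I3 write@13>
5) issue 15, read 16, done 19, write 20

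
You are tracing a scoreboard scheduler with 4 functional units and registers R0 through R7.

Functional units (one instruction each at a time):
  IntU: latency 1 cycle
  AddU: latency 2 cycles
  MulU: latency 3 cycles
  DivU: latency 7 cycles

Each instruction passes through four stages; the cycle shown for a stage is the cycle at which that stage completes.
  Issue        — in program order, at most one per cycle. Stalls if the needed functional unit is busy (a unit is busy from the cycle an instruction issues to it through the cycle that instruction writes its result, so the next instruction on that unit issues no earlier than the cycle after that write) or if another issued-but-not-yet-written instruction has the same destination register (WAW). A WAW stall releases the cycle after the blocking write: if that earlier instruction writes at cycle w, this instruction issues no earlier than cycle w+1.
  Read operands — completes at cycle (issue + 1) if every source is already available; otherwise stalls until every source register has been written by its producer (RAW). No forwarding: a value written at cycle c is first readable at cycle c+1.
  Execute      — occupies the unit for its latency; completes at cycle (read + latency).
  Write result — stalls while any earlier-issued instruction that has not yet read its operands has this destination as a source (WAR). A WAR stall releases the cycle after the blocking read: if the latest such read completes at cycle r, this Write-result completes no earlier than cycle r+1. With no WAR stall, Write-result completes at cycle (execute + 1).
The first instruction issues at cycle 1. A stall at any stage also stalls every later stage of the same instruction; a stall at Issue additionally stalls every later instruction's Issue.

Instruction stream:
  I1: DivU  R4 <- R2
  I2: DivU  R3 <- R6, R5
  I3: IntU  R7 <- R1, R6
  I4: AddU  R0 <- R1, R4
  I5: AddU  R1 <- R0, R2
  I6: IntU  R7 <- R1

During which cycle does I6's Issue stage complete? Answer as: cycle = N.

t=1  issue I1 (DivU)
t=2  I1 read-ops
t=9  I1 finished on DivU
t=10  I1→R4
t=11  issue I2 (DivU)
t=12  I2 read-ops | issue I3 (IntU)
t=13  I3 read-ops | issue I4 (AddU)
t=14  I3 finished on IntU | I4 read-ops
t=15  I3→R7
t=16  I4 finished on AddU
t=17  I4→R0
t=18  issue I5 (AddU)
t=19  I2 finished on DivU | I5 read-ops | issue I6 (IntU)
t=20  I2→R3
t=21  I5 finished on AddU
t=22  I5→R1
t=23  I6 read-ops
t=24  I6 finished on IntU
t=25  I6→R7

cycle = 19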